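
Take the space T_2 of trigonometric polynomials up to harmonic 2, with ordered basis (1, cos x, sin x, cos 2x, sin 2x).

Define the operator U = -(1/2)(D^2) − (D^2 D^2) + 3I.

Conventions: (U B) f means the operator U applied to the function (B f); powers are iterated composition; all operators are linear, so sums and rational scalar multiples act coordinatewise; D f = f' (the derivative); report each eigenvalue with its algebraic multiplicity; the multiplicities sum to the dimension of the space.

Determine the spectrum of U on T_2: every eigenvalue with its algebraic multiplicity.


λ = -11 (multiplicity 2), λ = 5/2 (multiplicity 2), λ = 3 (multiplicity 1)

image of 1: 3
image of cos x: (5/2)cos x
image of sin x: (5/2)sin x
image of cos 2x: -11cos 2x
image of sin 2x: -11sin 2x
the matrix is diagonal; its diagonal is (3, 5/2, 5/2, -11, -11)
for a triangular matrix the eigenvalues are the diagonal entries, with algebraic multiplicity their repetition count


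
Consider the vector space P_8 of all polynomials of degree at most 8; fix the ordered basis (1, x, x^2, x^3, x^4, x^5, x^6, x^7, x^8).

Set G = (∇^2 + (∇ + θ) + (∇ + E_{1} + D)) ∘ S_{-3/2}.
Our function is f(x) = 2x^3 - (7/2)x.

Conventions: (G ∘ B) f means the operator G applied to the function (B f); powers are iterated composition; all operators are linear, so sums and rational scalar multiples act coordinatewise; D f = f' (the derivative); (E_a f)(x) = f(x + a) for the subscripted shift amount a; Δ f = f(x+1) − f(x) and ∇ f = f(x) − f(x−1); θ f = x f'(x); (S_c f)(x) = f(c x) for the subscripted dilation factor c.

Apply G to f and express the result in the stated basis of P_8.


S_{-3/2} f = -(27/4)x^3 + (21/4)x
∇ S_{-3/2} f = -(81/4)x^2 + (81/4)x - 3/2
∇ ∇ S_{-3/2} f = -(81/2)x + 81/2
∇ S_{-3/2} f = -(81/4)x^2 + (81/4)x - 3/2
θ S_{-3/2} f = -(81/4)x^3 + (21/4)x
(∇ + θ) S_{-3/2} f = -(81/4)x^3 - (81/4)x^2 + (51/2)x - 3/2
∇ S_{-3/2} f = -(81/4)x^2 + (81/4)x - 3/2
E_{1} S_{-3/2} f = -(27/4)x^3 - (81/4)x^2 - 15x - 3/2
D S_{-3/2} f = -(81/4)x^2 + 21/4
(∇ + E_{1} + D) S_{-3/2} f = -(27/4)x^3 - (243/4)x^2 + (21/4)x + 9/4
(∇^2 + (∇ + θ) + (∇ + E_{1} + D)) S_{-3/2} f = -27x^3 - 81x^2 - (39/4)x + 165/4

g(x) = -27x^3 - 81x^2 - (39/4)x + 165/4


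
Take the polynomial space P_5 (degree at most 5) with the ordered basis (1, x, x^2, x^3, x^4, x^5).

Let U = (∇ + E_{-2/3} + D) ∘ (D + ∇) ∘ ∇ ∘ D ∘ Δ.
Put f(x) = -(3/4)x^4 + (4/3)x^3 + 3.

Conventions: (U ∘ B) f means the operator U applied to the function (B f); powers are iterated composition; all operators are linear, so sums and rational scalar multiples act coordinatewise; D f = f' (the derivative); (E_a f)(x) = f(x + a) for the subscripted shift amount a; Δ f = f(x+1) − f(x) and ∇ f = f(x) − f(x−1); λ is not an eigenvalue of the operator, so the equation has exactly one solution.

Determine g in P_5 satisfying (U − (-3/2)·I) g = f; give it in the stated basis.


g(x) = -(1/2)x^4 + (8/9)x^3 + 18

write g with unknown coordinates in the stated basis and equate coefficients in (U − (-3/2)·I) g = f
solving from the highest basis element down gives g = -(1/2)x^4 + (8/9)x^3 + 18
check: U g = -24
so U g − (-3/2)·g = -(3/4)x^4 + (4/3)x^3 + 3 = f ✓


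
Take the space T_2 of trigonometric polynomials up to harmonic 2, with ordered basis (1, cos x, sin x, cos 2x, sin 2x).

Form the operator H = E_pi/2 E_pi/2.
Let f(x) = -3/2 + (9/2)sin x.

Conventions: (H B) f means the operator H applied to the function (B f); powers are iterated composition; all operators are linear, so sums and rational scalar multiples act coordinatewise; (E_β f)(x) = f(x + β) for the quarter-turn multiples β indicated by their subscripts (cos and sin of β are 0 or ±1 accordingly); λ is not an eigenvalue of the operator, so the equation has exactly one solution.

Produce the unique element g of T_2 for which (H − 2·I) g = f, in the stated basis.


write g with unknown coordinates in the stated basis and equate coefficients in (H − 2·I) g = f
solving from the highest basis element down gives g = 3/2 - (3/2)sin x
check: H g = 3/2 + (3/2)sin x
so H g − 2·g = -3/2 + (9/2)sin x = f ✓

the image equals g(x) = 3/2 - (3/2)sin x


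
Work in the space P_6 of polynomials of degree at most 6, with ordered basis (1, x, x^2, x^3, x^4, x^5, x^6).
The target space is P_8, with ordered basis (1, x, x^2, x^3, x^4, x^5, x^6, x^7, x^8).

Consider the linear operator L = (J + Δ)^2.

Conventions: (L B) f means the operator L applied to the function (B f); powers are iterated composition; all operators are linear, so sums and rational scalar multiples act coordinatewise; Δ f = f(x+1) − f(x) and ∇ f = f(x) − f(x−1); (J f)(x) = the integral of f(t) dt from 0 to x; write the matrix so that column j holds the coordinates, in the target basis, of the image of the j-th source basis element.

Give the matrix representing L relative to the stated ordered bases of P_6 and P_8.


image of 1: (1/2)x^2 + 1
image of x: (1/6)x^3 + 2x + 1/2
image of x^2: (1/12)x^4 + 2x^2 + 2x + 7/3
image of x^3: (1/20)x^5 + 2x^3 + 3x^2 + 8x + 25/4
image of x^4: (1/30)x^6 + 2x^4 + 4x^3 + 16x^2 + 26x + 71/5
image of x^5: (1/42)x^7 + 2x^5 + 5x^4 + (80/3)x^3 + 65x^2 + 72x + 181/6
image of x^6: (1/56)x^8 + 2x^6 + 6x^5 + 40x^4 + 130x^3 + 216x^2 + 182x + 435/7
each image's coordinates form column j of the matrix

the matrix is [[1, 1/2, 7/3, 25/4, 71/5, 181/6, 435/7]; [0, 2, 2, 8, 26, 72, 182]; [1/2, 0, 2, 3, 16, 65, 216]; [0, 1/6, 0, 2, 4, 80/3, 130]; [0, 0, 1/12, 0, 2, 5, 40]; [0, 0, 0, 1/20, 0, 2, 6]; [0, 0, 0, 0, 1/30, 0, 2]; [0, 0, 0, 0, 0, 1/42, 0]; [0, 0, 0, 0, 0, 0, 1/56]] (rows listed top to bottom)


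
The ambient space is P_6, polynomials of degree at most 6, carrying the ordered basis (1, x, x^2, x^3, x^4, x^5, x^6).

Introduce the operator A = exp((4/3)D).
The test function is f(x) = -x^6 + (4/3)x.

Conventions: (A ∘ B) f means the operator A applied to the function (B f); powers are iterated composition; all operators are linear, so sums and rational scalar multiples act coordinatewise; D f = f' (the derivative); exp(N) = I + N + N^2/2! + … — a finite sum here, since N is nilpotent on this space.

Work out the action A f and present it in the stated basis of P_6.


the result is g(x) = -x^6 - 8x^5 - (80/3)x^4 - (1280/27)x^3 - (1280/27)x^2 - (1940/81)x - 2800/729

order-1 term: -8x^5 + 16/9
order-2 term: -(80/3)x^4
order-3 term: -(1280/27)x^3
order-4 term: -(1280/27)x^2
order-5 term: -(2048/81)x
order-6 term: -4096/729
the series for exp((4/3)D) f terminates at order 6
exp((4/3)D) f = -x^6 - 8x^5 - (80/3)x^4 - (1280/27)x^3 - (1280/27)x^2 - (1940/81)x - 2800/729


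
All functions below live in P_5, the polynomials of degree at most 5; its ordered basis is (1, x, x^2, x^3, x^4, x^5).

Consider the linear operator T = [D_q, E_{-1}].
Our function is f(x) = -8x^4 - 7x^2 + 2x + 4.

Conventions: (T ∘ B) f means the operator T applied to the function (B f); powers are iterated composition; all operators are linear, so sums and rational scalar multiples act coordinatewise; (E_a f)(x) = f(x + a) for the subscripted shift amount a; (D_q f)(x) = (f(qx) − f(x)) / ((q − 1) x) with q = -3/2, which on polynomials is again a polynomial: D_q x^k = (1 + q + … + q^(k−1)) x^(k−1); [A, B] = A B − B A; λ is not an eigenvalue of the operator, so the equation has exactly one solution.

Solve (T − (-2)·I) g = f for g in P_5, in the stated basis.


write g with unknown coordinates in the stated basis and equate coefficients in (T − (-2)·I) g = f
solving from the highest basis element down gives g = -4x^4 - (109/4)x^2 + (19/4)x - 693/16
check: T g = (95/2)x^2 - (15/2)x + 725/8
so T g − (-2)·g = -8x^4 - 7x^2 + 2x + 4 = f ✓

the image equals g(x) = -4x^4 - (109/4)x^2 + (19/4)x - 693/16


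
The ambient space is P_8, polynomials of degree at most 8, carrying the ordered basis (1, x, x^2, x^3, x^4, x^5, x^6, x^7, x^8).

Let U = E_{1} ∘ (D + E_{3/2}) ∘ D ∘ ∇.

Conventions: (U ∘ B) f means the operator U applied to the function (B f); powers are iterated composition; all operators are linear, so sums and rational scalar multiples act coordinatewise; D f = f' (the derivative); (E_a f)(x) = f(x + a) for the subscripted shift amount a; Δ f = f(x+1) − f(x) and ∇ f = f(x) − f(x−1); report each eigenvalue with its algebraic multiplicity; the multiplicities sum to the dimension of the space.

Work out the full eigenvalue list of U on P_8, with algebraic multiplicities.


λ = 0 (multiplicity 9)

image of 1: 0
image of x: 0
image of x^2: 2
image of x^3: 6x + 18
image of x^4: 12x^2 + 72x + 61
image of x^5: 20x^3 + 180x^2 + 305x + 190
image of x^6: 30x^4 + 360x^3 + 915x^2 + 1140x + 4563/8
image of x^7: 42x^5 + 630x^4 + 2135x^3 + 3990x^2 + (31941/8)x + 6685/4
image of x^8: 56x^6 + 1008x^5 + 4270x^4 + 10640x^3 + (31941/2)x^2 + 13370x + 38417/8
the matrix is upper triangular; its diagonal is (0, 0, 0, 0, 0, 0, 0, 0, 0)
for a triangular matrix the eigenvalues are the diagonal entries, with algebraic multiplicity their repetition count


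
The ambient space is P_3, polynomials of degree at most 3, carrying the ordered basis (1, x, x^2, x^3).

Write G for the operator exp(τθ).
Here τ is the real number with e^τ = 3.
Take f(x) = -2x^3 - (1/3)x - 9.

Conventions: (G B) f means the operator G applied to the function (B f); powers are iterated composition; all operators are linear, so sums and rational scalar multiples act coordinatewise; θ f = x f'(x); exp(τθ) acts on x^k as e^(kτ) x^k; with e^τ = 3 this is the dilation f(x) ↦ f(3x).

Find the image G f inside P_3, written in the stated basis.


the result is g(x) = -54x^3 - x - 9

exp(τθ) x^k = e^(kτ) x^k; with e^τ = 3 this sends x^k to 3^k x^k
x ↦ 3 x
x^3 ↦ 27 x^3
applying this coordinatewise to f: exp(τθ) f = -54x^3 - x - 9


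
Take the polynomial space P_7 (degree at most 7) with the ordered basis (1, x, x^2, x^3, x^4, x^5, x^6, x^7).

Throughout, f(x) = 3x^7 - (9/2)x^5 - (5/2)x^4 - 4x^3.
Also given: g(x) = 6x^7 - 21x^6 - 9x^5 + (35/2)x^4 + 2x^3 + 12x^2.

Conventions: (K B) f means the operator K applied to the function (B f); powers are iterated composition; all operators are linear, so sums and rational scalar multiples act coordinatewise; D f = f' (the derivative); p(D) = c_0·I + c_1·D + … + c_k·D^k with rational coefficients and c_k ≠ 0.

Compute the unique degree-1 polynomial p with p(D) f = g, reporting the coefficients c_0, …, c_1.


c_0 = 2, c_1 = -1

D^0 f = 3x^7 - (9/2)x^5 - (5/2)x^4 - 4x^3
D^1 f = 21x^6 - (45/2)x^4 - 10x^3 - 12x^2
matching coefficients of g against c_0 f + c_1 Df + … from the top degree down determines the c_i
solution: c_0 = 2, c_1 = -1


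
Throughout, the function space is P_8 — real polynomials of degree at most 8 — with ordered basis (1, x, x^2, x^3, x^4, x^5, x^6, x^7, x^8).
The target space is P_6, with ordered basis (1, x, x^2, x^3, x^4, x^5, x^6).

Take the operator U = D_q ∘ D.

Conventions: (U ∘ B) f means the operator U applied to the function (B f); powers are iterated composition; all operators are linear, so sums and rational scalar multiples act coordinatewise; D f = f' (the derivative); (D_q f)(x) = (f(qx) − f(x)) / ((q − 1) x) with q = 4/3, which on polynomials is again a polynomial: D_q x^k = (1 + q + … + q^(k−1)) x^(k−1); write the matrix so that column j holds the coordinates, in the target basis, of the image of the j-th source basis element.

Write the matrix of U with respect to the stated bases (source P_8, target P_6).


the matrix is [[0, 0, 2, 0, 0, 0, 0, 0, 0]; [0, 0, 0, 7, 0, 0, 0, 0, 0]; [0, 0, 0, 0, 148/9, 0, 0, 0, 0]; [0, 0, 0, 0, 0, 875/27, 0, 0, 0]; [0, 0, 0, 0, 0, 0, 1562/27, 0, 0]; [0, 0, 0, 0, 0, 0, 0, 23569/243, 0]; [0, 0, 0, 0, 0, 0, 0, 0, 113576/729]] (rows listed top to bottom)

image of 1: 0
image of x: 0
image of x^2: 2
image of x^3: 7x
image of x^4: (148/9)x^2
image of x^5: (875/27)x^3
image of x^6: (1562/27)x^4
image of x^7: (23569/243)x^5
image of x^8: (113576/729)x^6
each image's coordinates form column j of the matrix


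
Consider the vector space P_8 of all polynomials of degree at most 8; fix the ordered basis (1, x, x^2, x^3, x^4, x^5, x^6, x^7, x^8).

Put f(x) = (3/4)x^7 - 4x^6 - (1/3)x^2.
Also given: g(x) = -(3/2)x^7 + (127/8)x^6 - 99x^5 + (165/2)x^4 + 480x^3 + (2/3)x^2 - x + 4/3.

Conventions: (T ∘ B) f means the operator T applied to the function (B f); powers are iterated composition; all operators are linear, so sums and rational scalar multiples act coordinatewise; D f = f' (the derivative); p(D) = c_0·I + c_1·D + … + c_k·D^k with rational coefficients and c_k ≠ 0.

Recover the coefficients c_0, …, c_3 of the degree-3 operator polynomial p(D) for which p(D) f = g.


p(D) = -2·I + (3/2)·D − 2·D^2 − D^3, i.e. c_0 = -2, c_1 = 3/2, c_2 = -2, c_3 = -1

D^0 f = (3/4)x^7 - 4x^6 - (1/3)x^2
D^1 f = (21/4)x^6 - 24x^5 - (2/3)x
D^2 f = (63/2)x^5 - 120x^4 - 2/3
D^3 f = (315/2)x^4 - 480x^3
matching coefficients of g against c_0 f + c_1 Df + … from the top degree down determines the c_i
solution: c_0 = -2, c_1 = 3/2, c_2 = -2, c_3 = -1


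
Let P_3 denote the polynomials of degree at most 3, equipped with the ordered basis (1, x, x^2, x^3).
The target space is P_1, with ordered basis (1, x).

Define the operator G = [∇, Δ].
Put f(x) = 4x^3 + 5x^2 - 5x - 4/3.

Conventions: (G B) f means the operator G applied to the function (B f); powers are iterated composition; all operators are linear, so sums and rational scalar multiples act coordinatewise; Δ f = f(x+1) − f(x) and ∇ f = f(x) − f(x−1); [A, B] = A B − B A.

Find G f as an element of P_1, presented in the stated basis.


g(x) = 0

Δ f = 12x^2 + 22x + 4
∇ Δ f = 24x + 10
∇ f = 12x^2 - 2x - 6
Δ ∇ f = 24x + 10
[∇, Δ] f = 0


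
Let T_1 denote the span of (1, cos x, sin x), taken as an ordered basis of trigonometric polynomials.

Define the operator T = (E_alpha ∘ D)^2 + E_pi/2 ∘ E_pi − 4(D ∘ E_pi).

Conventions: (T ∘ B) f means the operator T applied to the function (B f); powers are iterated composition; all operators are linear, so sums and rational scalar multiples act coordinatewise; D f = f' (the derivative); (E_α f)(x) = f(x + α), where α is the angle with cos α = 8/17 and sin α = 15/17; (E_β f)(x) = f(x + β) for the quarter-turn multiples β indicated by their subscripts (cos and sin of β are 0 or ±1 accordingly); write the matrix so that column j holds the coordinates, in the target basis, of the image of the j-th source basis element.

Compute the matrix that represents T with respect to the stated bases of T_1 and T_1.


image of 1: 1
image of cos x: (161/289)cos x - (627/289)sin x
image of sin x: (627/289)cos x + (161/289)sin x
each image's coordinates form column j of the matrix

the matrix is [[1, 0, 0]; [0, 161/289, 627/289]; [0, -627/289, 161/289]] (rows listed top to bottom)


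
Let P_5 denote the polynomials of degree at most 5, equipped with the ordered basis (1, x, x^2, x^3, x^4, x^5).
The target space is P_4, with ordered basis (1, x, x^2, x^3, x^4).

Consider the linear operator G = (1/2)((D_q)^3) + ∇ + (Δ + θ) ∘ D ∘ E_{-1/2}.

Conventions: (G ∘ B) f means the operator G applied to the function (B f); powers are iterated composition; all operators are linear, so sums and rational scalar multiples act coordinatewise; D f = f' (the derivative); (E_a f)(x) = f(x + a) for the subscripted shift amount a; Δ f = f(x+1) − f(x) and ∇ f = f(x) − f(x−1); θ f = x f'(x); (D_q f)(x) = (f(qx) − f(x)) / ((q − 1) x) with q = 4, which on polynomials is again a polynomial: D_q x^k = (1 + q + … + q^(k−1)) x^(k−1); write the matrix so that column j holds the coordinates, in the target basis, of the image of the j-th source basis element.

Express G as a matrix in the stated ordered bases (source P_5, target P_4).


the matrix is [[0, 1, 1, 107/2, 0, 1]; [0, 0, 4, 0, 8939/2, -5/2]; [0, 0, 0, 9, -6, 608735/2]; [0, 0, 0, 0, 16, -20]; [0, 0, 0, 0, 0, 25]] (rows listed top to bottom)

image of 1: 0
image of x: 1
image of x^2: 4x + 1
image of x^3: 9x^2 + 107/2
image of x^4: 16x^3 - 6x^2 + (8939/2)x
image of x^5: 25x^4 - 20x^3 + (608735/2)x^2 - (5/2)x + 1
each image's coordinates form column j of the matrix


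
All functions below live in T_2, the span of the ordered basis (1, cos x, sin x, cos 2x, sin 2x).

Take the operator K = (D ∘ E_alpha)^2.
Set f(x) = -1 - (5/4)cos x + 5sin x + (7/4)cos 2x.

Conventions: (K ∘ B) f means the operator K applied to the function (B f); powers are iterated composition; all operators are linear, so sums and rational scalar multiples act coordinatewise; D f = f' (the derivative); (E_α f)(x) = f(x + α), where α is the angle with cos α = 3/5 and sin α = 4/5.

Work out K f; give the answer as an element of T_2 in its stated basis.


the image equals g(x) = -(103/20)cos x + (1/5)sin x + (3689/625)cos 2x - (2352/625)sin 2x

E_alpha f = -1 + (13/4)cos x + 4sin x - (49/100)cos 2x - (42/25)sin 2x
D E_alpha f = 4cos x - (13/4)sin x - (84/25)cos 2x + (49/50)sin 2x
E_alpha (D ∘ E_alpha) f = -(1/5)cos x - (103/20)sin x + (1176/625)cos 2x + (3689/1250)sin 2x
D E_alpha (D ∘ E_alpha) f = -(103/20)cos x + (1/5)sin x + (3689/625)cos 2x - (2352/625)sin 2x


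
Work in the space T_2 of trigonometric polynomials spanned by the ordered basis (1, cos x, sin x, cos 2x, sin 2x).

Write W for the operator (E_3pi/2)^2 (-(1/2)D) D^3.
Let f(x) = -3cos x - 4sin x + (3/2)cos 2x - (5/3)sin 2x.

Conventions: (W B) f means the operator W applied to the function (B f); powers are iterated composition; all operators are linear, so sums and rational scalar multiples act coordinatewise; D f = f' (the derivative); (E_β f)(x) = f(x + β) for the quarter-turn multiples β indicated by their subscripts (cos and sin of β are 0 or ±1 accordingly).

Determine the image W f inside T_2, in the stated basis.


D f = -4cos x + 3sin x - (10/3)cos 2x - 3sin 2x
D D f = 3cos x + 4sin x - 6cos 2x + (20/3)sin 2x
D D D f = 4cos x - 3sin x + (40/3)cos 2x + 12sin 2x
D D^3 f = -3cos x - 4sin x + 24cos 2x - (80/3)sin 2x
(-(1/2)D) D^3 f = (3/2)cos x + 2sin x - 12cos 2x + (40/3)sin 2x
E_3pi/2 (-(1/2)D) D^3 f = -2cos x + (3/2)sin x + 12cos 2x - (40/3)sin 2x
E_3pi/2 E_3pi/2 (-(1/2)D) D^3 f = -(3/2)cos x - 2sin x - 12cos 2x + (40/3)sin 2x

the result is g(x) = -(3/2)cos x - 2sin x - 12cos 2x + (40/3)sin 2x


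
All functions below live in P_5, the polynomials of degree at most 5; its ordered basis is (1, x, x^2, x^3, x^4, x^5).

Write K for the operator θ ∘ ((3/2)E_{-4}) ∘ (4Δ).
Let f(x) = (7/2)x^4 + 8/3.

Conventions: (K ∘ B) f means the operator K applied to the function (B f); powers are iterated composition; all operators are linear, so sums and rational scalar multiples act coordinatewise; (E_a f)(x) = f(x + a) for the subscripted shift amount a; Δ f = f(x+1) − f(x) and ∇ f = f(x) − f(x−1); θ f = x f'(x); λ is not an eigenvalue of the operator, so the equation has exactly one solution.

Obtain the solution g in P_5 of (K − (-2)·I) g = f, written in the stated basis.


write g with unknown coordinates in the stated basis and equate coefficients in (K − (-2)·I) g = f
solving from the highest basis element down gives g = (7/4)x^4 - 63x^3 + 1575x^2 - 14196x + 4/3
check: K g = 126x^3 - 3150x^2 + 28392x
so K g − (-2)·g = (7/2)x^4 + 8/3 = f ✓

the image equals g(x) = (7/4)x^4 - 63x^3 + 1575x^2 - 14196x + 4/3


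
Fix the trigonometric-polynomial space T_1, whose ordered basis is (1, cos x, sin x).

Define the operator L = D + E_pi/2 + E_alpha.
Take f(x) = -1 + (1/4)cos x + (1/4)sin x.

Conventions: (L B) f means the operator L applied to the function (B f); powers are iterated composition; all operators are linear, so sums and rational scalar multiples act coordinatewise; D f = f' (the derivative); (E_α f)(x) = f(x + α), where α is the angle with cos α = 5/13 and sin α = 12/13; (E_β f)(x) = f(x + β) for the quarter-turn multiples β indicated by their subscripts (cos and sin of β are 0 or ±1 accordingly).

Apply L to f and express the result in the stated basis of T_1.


the result is g(x) = -2 + (43/52)cos x - (33/52)sin x

D f = (1/4)cos x - (1/4)sin x
E_pi/2 f = -1 + (1/4)cos x - (1/4)sin x
E_alpha f = -1 + (17/52)cos x - (7/52)sin x
(D + E_pi/2 + E_alpha) f = -2 + (43/52)cos x - (33/52)sin x


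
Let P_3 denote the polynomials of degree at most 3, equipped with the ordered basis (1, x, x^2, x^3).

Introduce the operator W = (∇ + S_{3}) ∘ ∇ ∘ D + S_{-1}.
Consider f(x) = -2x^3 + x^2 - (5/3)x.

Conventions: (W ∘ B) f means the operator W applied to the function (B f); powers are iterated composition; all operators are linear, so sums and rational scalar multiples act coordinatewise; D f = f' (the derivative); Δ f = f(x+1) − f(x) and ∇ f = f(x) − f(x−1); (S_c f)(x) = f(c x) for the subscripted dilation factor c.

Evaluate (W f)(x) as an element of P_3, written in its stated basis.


the result is g(x) = 2x^3 + x^2 - (103/3)x - 4

D f = -6x^2 + 2x - 5/3
∇ D f = -12x + 8
∇ ∇ D f = -12
S_{3} ∇ D f = -36x + 8
(∇ + S_{3}) ∇ D f = -36x - 4
S_{-1} f = 2x^3 + x^2 + (5/3)x
((∇ + S_{3}) ∘ ∇ ∘ D + S_{-1}) f = 2x^3 + x^2 - (103/3)x - 4


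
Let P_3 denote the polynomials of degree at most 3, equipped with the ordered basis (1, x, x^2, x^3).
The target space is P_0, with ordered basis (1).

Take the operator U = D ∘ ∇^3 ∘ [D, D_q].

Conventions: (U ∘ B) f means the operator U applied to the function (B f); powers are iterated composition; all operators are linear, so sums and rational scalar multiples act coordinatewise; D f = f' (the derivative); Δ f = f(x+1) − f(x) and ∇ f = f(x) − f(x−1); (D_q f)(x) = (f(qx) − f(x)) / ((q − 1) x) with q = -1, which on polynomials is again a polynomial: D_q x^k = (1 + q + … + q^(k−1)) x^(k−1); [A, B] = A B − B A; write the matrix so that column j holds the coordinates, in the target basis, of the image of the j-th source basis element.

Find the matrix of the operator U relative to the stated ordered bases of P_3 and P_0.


the matrix is [[0, 0, 0, 0]] (rows listed top to bottom)

image of 1: 0
image of x: 0
image of x^2: 0
image of x^3: 0
each image's coordinates form column j of the matrix


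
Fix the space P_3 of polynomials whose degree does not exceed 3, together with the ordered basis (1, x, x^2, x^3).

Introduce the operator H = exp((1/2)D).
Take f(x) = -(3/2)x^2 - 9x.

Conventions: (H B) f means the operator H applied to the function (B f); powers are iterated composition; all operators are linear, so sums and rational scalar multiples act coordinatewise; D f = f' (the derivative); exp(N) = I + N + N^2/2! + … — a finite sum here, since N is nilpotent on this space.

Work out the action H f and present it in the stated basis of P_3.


order-1 term: -(3/2)x - 9/2
order-2 term: -3/8
the series for exp((1/2)D) f terminates at order 2
exp((1/2)D) f = -(3/2)x^2 - (21/2)x - 39/8

g(x) = -(3/2)x^2 - (21/2)x - 39/8


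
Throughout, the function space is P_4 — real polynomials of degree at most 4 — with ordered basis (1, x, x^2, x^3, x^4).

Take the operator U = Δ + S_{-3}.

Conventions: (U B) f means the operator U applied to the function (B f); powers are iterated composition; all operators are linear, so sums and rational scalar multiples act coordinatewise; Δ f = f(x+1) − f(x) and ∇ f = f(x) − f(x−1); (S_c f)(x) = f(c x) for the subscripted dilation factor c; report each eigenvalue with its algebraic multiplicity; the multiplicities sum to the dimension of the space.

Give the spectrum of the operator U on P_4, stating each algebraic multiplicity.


image of 1: 1
image of x: -3x + 1
image of x^2: 9x^2 + 2x + 1
image of x^3: -27x^3 + 3x^2 + 3x + 1
image of x^4: 81x^4 + 4x^3 + 6x^2 + 4x + 1
the matrix is upper triangular; its diagonal is (1, -3, 9, -27, 81)
for a triangular matrix the eigenvalues are the diagonal entries, with algebraic multiplicity their repetition count

λ = -27 (multiplicity 1), λ = -3 (multiplicity 1), λ = 1 (multiplicity 1), λ = 9 (multiplicity 1), λ = 81 (multiplicity 1)


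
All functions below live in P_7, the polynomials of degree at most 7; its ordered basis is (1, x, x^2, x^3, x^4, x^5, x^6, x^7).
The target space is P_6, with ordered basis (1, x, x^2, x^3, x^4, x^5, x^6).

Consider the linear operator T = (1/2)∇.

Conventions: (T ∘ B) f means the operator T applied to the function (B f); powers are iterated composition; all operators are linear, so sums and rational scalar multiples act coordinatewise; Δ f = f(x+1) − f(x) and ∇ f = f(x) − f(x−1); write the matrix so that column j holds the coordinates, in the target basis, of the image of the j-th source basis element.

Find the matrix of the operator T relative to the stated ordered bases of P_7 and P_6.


the matrix is [[0, 1/2, -1/2, 1/2, -1/2, 1/2, -1/2, 1/2]; [0, 0, 1, -3/2, 2, -5/2, 3, -7/2]; [0, 0, 0, 3/2, -3, 5, -15/2, 21/2]; [0, 0, 0, 0, 2, -5, 10, -35/2]; [0, 0, 0, 0, 0, 5/2, -15/2, 35/2]; [0, 0, 0, 0, 0, 0, 3, -21/2]; [0, 0, 0, 0, 0, 0, 0, 7/2]] (rows listed top to bottom)

image of 1: 0
image of x: 1/2
image of x^2: x - 1/2
image of x^3: (3/2)x^2 - (3/2)x + 1/2
image of x^4: 2x^3 - 3x^2 + 2x - 1/2
image of x^5: (5/2)x^4 - 5x^3 + 5x^2 - (5/2)x + 1/2
image of x^6: 3x^5 - (15/2)x^4 + 10x^3 - (15/2)x^2 + 3x - 1/2
image of x^7: (7/2)x^6 - (21/2)x^5 + (35/2)x^4 - (35/2)x^3 + (21/2)x^2 - (7/2)x + 1/2
each image's coordinates form column j of the matrix


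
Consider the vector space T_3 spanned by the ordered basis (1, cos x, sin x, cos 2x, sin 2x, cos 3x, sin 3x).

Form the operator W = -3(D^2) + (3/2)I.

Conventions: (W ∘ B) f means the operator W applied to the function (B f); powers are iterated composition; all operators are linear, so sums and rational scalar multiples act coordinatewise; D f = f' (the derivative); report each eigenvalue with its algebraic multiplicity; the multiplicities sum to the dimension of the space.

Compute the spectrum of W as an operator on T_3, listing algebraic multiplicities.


image of 1: 3/2
image of cos x: (9/2)cos x
image of sin x: (9/2)sin x
image of cos 2x: (27/2)cos 2x
image of sin 2x: (27/2)sin 2x
image of cos 3x: (57/2)cos 3x
image of sin 3x: (57/2)sin 3x
the matrix is diagonal; its diagonal is (3/2, 9/2, 9/2, 27/2, 27/2, 57/2, 57/2)
for a triangular matrix the eigenvalues are the diagonal entries, with algebraic multiplicity their repetition count

λ = 3/2 (multiplicity 1), λ = 9/2 (multiplicity 2), λ = 27/2 (multiplicity 2), λ = 57/2 (multiplicity 2)


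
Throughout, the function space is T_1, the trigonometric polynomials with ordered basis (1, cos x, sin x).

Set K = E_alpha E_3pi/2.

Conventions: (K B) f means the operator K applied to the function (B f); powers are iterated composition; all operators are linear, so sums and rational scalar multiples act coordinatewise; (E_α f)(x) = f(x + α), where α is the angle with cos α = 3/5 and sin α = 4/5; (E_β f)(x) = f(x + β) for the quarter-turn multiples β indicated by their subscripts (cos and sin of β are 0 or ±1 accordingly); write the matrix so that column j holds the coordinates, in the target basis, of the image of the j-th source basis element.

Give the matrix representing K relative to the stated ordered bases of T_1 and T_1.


image of 1: 1
image of cos x: (4/5)cos x + (3/5)sin x
image of sin x: -(3/5)cos x + (4/5)sin x
each image's coordinates form column j of the matrix

the matrix is [[1, 0, 0]; [0, 4/5, -3/5]; [0, 3/5, 4/5]] (rows listed top to bottom)


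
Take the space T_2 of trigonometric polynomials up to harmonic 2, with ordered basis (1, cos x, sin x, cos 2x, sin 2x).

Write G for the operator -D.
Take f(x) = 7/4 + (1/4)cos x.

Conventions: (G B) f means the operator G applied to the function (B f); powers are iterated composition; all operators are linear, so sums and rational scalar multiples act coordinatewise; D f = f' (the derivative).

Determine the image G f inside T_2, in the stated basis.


the result is g(x) = (1/4)sin x

D f = -(1/4)sin x
(-D) f = (1/4)sin x


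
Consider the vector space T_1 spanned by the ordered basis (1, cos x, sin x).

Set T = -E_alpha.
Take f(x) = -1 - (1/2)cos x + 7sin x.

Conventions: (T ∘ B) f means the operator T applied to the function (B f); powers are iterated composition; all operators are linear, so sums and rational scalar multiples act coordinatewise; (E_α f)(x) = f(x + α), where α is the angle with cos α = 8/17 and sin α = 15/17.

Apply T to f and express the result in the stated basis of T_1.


E_alpha f = -1 + (101/17)cos x + (127/34)sin x
(-E_alpha) f = 1 - (101/17)cos x - (127/34)sin x

the image equals g(x) = 1 - (101/17)cos x - (127/34)sin x


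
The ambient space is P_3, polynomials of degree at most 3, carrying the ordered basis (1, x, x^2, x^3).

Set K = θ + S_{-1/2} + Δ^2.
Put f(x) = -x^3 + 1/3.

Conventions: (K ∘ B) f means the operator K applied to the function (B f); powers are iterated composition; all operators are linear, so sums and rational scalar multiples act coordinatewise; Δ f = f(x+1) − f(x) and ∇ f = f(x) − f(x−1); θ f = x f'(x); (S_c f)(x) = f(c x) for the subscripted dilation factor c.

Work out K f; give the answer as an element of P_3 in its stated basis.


g(x) = -(23/8)x^3 - 6x - 17/3

θ f = -3x^3
S_{-1/2} f = (1/8)x^3 + 1/3
Δ f = -3x^2 - 3x - 1
Δ Δ f = -6x - 6
(θ + S_{-1/2} + Δ^2) f = -(23/8)x^3 - 6x - 17/3


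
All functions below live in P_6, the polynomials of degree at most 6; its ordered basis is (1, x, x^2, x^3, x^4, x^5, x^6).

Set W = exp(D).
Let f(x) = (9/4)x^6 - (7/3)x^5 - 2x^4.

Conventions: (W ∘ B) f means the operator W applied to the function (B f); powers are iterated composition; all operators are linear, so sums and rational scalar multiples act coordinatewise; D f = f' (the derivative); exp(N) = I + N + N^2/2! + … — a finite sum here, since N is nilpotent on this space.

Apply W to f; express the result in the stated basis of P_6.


g(x) = (9/4)x^6 + (67/6)x^5 + (241/12)x^4 + (41/3)x^3 - (19/12)x^2 - (37/6)x - 25/12

order-1 term: (27/2)x^5 - (35/3)x^4 - 8x^3
order-2 term: (135/4)x^4 - (70/3)x^3 - 12x^2
order-3 term: 45x^3 - (70/3)x^2 - 8x
order-4 term: (135/4)x^2 - (35/3)x - 2
order-5 term: (27/2)x - 7/3
order-6 term: 9/4
the series for exp(D) f terminates at order 6
exp(D) f = (9/4)x^6 + (67/6)x^5 + (241/12)x^4 + (41/3)x^3 - (19/12)x^2 - (37/6)x - 25/12


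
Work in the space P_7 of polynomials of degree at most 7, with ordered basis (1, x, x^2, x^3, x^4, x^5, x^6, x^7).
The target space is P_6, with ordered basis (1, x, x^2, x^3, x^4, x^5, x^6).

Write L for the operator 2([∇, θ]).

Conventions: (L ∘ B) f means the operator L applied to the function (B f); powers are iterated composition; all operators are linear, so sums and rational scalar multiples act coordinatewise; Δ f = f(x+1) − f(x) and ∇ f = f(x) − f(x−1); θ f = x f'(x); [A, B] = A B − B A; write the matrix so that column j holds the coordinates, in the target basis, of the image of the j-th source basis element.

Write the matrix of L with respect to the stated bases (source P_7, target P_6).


the matrix is [[0, 2, -4, 6, -8, 10, -12, 14]; [0, 0, 4, -12, 24, -40, 60, -84]; [0, 0, 0, 6, -24, 60, -120, 210]; [0, 0, 0, 0, 8, -40, 120, -280]; [0, 0, 0, 0, 0, 10, -60, 210]; [0, 0, 0, 0, 0, 0, 12, -84]; [0, 0, 0, 0, 0, 0, 0, 14]] (rows listed top to bottom)

image of 1: 0
image of x: 2
image of x^2: 4x - 4
image of x^3: 6x^2 - 12x + 6
image of x^4: 8x^3 - 24x^2 + 24x - 8
image of x^5: 10x^4 - 40x^3 + 60x^2 - 40x + 10
image of x^6: 12x^5 - 60x^4 + 120x^3 - 120x^2 + 60x - 12
image of x^7: 14x^6 - 84x^5 + 210x^4 - 280x^3 + 210x^2 - 84x + 14
each image's coordinates form column j of the matrix


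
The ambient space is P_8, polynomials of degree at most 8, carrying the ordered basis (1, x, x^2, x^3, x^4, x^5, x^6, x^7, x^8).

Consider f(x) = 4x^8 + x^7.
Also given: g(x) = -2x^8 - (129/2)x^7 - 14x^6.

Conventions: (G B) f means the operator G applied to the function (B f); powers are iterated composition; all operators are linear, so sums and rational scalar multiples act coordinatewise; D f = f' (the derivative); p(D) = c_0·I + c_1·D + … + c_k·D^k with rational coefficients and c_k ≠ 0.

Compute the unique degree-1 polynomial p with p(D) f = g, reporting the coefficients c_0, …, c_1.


c_0 = -1/2, c_1 = -2

D^0 f = 4x^8 + x^7
D^1 f = 32x^7 + 7x^6
matching coefficients of g against c_0 f + c_1 Df + … from the top degree down determines the c_i
solution: c_0 = -1/2, c_1 = -2


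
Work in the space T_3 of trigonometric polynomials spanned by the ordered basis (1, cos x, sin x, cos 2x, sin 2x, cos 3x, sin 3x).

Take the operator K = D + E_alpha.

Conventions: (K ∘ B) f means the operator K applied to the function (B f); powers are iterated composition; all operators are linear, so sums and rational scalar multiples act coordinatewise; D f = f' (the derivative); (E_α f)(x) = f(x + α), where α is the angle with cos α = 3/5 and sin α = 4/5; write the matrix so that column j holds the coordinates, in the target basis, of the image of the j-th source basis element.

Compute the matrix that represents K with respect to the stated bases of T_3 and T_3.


image of 1: 1
image of cos x: (3/5)cos x - (9/5)sin x
image of sin x: (9/5)cos x + (3/5)sin x
image of cos 2x: -(7/25)cos 2x - (74/25)sin 2x
image of sin 2x: (74/25)cos 2x - (7/25)sin 2x
image of cos 3x: -(117/125)cos 3x - (419/125)sin 3x
image of sin 3x: (419/125)cos 3x - (117/125)sin 3x
each image's coordinates form column j of the matrix

the matrix is [[1, 0, 0, 0, 0, 0, 0]; [0, 3/5, 9/5, 0, 0, 0, 0]; [0, -9/5, 3/5, 0, 0, 0, 0]; [0, 0, 0, -7/25, 74/25, 0, 0]; [0, 0, 0, -74/25, -7/25, 0, 0]; [0, 0, 0, 0, 0, -117/125, 419/125]; [0, 0, 0, 0, 0, -419/125, -117/125]] (rows listed top to bottom)


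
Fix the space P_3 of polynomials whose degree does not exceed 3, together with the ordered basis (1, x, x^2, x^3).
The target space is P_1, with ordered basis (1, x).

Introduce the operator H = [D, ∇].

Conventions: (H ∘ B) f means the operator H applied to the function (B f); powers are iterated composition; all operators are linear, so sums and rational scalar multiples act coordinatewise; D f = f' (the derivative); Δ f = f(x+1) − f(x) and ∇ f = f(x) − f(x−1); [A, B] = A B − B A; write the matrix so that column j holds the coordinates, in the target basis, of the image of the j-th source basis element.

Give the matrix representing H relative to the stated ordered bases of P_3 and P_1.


the matrix is [[0, 0, 0, 0]; [0, 0, 0, 0]] (rows listed top to bottom)

image of 1: 0
image of x: 0
image of x^2: 0
image of x^3: 0
each image's coordinates form column j of the matrix


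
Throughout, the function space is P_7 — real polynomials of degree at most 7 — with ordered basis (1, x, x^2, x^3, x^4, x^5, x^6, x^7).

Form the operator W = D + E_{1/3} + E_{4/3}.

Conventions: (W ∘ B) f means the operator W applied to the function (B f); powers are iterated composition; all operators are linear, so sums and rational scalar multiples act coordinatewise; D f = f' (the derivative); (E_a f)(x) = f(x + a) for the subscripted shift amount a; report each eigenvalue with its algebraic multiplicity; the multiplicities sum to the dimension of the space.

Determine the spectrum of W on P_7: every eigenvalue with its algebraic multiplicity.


image of 1: 2
image of x: 2x + 8/3
image of x^2: 2x^2 + (16/3)x + 17/9
image of x^3: 2x^3 + 8x^2 + (17/3)x + 65/27
image of x^4: 2x^4 + (32/3)x^3 + (34/3)x^2 + (260/27)x + 257/81
image of x^5: 2x^5 + (40/3)x^4 + (170/9)x^3 + (650/27)x^2 + (1285/81)x + 1025/243
image of x^6: 2x^6 + 16x^5 + (85/3)x^4 + (1300/27)x^3 + (1285/27)x^2 + (2050/81)x + 4097/729
image of x^7: 2x^7 + (56/3)x^6 + (119/3)x^5 + (2275/27)x^4 + (8995/81)x^3 + (7175/81)x^2 + (28679/729)x + 16385/2187
the matrix is upper triangular; its diagonal is (2, 2, 2, 2, 2, 2, 2, 2)
for a triangular matrix the eigenvalues are the diagonal entries, with algebraic multiplicity their repetition count

λ = 2 (multiplicity 8)


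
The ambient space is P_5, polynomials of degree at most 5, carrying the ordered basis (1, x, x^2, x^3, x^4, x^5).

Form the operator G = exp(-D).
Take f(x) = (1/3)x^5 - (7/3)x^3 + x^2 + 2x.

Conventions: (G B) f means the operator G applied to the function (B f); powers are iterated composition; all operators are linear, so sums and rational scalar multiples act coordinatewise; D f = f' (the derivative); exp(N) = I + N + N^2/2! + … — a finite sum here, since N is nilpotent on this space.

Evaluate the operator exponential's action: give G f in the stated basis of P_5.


order-1 term: -(5/3)x^4 + 7x^2 - 2x - 2
order-2 term: (10/3)x^3 - 7x + 1
order-3 term: -(10/3)x^2 + 7/3
order-4 term: (5/3)x
order-5 term: -1/3
the series for exp(-D) f terminates at order 5
exp(-D) f = (1/3)x^5 - (5/3)x^4 + x^3 + (14/3)x^2 - (16/3)x + 1

g(x) = (1/3)x^5 - (5/3)x^4 + x^3 + (14/3)x^2 - (16/3)x + 1


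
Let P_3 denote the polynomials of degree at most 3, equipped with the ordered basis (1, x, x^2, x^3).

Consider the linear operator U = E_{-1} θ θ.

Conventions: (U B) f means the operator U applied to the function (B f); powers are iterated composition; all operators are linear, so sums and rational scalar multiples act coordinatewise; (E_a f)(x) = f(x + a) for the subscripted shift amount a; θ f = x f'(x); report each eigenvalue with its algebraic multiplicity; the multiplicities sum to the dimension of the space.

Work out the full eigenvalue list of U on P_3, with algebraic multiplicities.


λ = 0 (multiplicity 1), λ = 1 (multiplicity 1), λ = 4 (multiplicity 1), λ = 9 (multiplicity 1)

image of 1: 0
image of x: x - 1
image of x^2: 4x^2 - 8x + 4
image of x^3: 9x^3 - 27x^2 + 27x - 9
the matrix is upper triangular; its diagonal is (0, 1, 4, 9)
for a triangular matrix the eigenvalues are the diagonal entries, with algebraic multiplicity their repetition count


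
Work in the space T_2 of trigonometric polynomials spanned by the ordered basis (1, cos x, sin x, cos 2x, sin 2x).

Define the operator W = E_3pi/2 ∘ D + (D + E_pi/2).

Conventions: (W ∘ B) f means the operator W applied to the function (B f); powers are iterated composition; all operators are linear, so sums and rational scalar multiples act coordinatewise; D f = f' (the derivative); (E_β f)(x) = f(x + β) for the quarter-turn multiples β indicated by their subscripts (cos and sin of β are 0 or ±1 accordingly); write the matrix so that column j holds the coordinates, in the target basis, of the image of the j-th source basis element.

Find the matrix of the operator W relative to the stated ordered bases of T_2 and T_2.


the matrix is [[1, 0, 0, 0, 0]; [0, 1, 2, 0, 0]; [0, -2, 1, 0, 0]; [0, 0, 0, -1, 0]; [0, 0, 0, 0, -1]] (rows listed top to bottom)

image of 1: 1
image of cos x: cos x - 2sin x
image of sin x: 2cos x + sin x
image of cos 2x: -cos 2x
image of sin 2x: -sin 2x
each image's coordinates form column j of the matrix


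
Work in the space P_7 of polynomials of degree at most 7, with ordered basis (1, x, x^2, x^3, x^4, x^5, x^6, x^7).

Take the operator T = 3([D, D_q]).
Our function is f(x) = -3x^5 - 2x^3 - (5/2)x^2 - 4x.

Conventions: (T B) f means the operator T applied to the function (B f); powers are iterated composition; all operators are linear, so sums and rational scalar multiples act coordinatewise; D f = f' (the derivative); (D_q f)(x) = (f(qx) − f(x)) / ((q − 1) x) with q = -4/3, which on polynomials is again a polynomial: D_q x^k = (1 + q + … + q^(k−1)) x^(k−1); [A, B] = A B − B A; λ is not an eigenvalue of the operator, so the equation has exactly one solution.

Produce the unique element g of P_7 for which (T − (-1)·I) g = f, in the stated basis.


write g with unknown coordinates in the stated basis and equate coefficients in (T − (-1)·I) g = f
solving from the highest basis element down gives g = -3x^5 + (1081/9)x^3 - (5/2)x^2 - (37943/27)x - 35/2
check: T g = -(1099/9)x^3 + (37835/27)x + 35/2
so T g − (-1)·g = -3x^5 - 2x^3 - (5/2)x^2 - 4x = f ✓

the result is g(x) = -3x^5 + (1081/9)x^3 - (5/2)x^2 - (37943/27)x - 35/2


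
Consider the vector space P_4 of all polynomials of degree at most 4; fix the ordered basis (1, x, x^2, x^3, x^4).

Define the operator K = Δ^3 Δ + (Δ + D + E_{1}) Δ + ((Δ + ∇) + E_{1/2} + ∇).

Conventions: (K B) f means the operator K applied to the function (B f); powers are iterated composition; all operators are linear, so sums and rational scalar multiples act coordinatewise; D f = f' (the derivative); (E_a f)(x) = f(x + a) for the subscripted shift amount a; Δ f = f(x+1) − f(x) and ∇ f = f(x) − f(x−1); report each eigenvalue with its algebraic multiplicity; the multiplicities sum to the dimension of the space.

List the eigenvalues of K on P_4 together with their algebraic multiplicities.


image of 1: 1
image of x: x + 9/2
image of x^2: x^2 + 9x + 25/4
image of x^3: x^3 + (27/2)x^2 + (75/4)x + 153/8
image of x^4: x^4 + 18x^3 + (75/2)x^2 + (153/2)x + 897/16
the matrix is upper triangular; its diagonal is (1, 1, 1, 1, 1)
for a triangular matrix the eigenvalues are the diagonal entries, with algebraic multiplicity their repetition count

λ = 1 (multiplicity 5)
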